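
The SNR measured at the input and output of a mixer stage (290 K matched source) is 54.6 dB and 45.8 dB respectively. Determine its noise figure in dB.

8.8 dB

NF (dB) = SNR_in(dB) − SNR_out(dB) when the source is at T₀
NF = 54.6 − 45.8 = 8.8 dB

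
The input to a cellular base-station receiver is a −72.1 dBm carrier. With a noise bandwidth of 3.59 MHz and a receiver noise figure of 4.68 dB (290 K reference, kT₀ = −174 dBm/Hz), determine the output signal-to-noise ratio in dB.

Noise floor: N = −174 + 10 log₁₀(B) + NF
10 log₁₀(3.59×10⁶) = 65.55 dB
N = −174 + 65.55 + 4.68 = −103.77 dBm
SNR = P_sig − N = −72.1 − (−103.77) = 31.67 dB → 31.7 dB

31.7 dB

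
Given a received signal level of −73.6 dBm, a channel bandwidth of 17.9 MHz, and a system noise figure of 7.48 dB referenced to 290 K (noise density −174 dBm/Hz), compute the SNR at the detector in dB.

20.4 dB

Noise floor: N = −174 + 10 log₁₀(B) + NF
10 log₁₀(1.79×10⁷) = 72.53 dB
N = −174 + 72.53 + 7.48 = −93.99 dBm
SNR = P_sig − N = −73.6 − (−93.99) = 20.39 dB → 20.4 dB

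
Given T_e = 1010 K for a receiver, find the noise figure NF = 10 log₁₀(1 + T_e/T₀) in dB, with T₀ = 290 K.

F = 1 + T_e/T₀ = 1 + 1010/290 = 4.48276
NF = 10 log₁₀(4.48276) = 6.52 dB

6.52 dB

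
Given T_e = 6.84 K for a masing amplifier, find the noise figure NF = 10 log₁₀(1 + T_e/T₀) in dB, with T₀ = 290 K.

F = 1 + T_e/T₀ = 1 + 6.84/290 = 1.02359
NF = 10 log₁₀(1.02359) = 0.101 dB

0.101 dB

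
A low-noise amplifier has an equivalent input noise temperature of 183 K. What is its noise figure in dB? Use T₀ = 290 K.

F = 1 + T_e/T₀ = 1 + 183/290 = 1.63103
NF = 10 log₁₀(1.63103) = 2.12 dB

2.12 dB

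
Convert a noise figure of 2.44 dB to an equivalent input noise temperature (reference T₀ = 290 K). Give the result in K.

219 K

F = 10^(2.44/10) = 1.75388
T_e = (F − 1)·T₀ = (1.75388 − 1) × 290 = 219 K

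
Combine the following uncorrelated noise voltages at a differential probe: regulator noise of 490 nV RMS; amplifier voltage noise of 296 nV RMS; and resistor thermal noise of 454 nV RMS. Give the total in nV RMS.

731 nV

Uncorrelated sources add in power (mean-square): V_tot = √(ΣV_i²)
V_tot = √[(4.90×10⁻⁷)² + (2.96×10⁻⁷)² + (4.54×10⁻⁷)²] = 7.31×10⁻⁷ V = 731 nV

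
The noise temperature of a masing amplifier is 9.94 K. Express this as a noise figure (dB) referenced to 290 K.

0.146 dB

F = 1 + T_e/T₀ = 1 + 9.94/290 = 1.03428
NF = 10 log₁₀(1.03428) = 0.146 dB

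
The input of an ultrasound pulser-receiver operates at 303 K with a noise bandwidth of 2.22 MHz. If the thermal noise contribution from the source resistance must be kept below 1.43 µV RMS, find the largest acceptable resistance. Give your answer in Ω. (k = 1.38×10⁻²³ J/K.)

55.1 Ω

Johnson–Nyquist: V_n = √(4kTRB) ⇒ R = V_n² / (4kTB)
4kTB = 4 × 1.38×10⁻²³ × 303 × 2.22×10⁶ = 3.71×10⁻¹⁴
R = (1.43×10⁻⁶)² / 3.71×10⁻¹⁴ = 5.51×10¹ Ω = 55.1 Ω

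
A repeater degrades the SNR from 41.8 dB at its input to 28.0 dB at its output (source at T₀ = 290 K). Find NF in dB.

NF (dB) = SNR_in(dB) − SNR_out(dB) when the source is at T₀
NF = 41.8 − 28.0 = 13.8 dB

13.8 dB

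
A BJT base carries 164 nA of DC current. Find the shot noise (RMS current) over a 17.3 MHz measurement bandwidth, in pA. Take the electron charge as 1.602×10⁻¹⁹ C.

I_n = √(2qI·B)
2qI·B = 2 × 1.602×10⁻¹⁹ × 1.64×10⁻⁷ × 1.73×10⁷ = 9.09×10⁻¹⁹ A²
I_n = √(9.09×10⁻¹⁹) = 9.53×10⁻¹⁰ A = 953 pA

953 pA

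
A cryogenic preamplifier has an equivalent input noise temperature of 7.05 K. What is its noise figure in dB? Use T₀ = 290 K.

0.104 dB

F = 1 + T_e/T₀ = 1 + 7.05/290 = 1.02431
NF = 10 log₁₀(1.02431) = 0.104 dB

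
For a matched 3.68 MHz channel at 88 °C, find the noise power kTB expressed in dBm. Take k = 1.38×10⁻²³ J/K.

T = 88 °C + 273.15 = 361.15 K
P_n = kTB = 1.38×10⁻²³ × 361.15 × 3.68×10⁶ = 1.83×10⁻¹⁴ W
In dBm: 10 log₁₀(1.83×10⁻¹⁴ / 10⁻³) = −107.4 dBm

−107.4 dBm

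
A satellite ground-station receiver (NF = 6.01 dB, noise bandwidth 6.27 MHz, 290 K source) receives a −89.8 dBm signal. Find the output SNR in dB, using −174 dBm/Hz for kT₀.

10.2 dB

Noise floor: N = −174 + 10 log₁₀(B) + NF
10 log₁₀(6.27×10⁶) = 67.97 dB
N = −174 + 67.97 + 6.01 = −100.02 dBm
SNR = P_sig − N = −89.8 − (−100.02) = 10.22 dB → 10.2 dB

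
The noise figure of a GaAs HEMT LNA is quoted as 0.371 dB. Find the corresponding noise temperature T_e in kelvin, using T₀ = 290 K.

F = 10^(0.371/10) = 1.08918
T_e = (F − 1)·T₀ = (1.08918 − 1) × 290 = 25.9 K

25.9 K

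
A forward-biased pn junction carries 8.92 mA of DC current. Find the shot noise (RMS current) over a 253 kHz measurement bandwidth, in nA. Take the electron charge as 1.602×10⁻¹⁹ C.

26.9 nA

I_n = √(2qI·B)
2qI·B = 2 × 1.602×10⁻¹⁹ × 8.92×10⁻³ × 2.53×10⁵ = 7.23×10⁻¹⁶ A²
I_n = √(7.23×10⁻¹⁶) = 2.69×10⁻⁸ A = 26.9 nA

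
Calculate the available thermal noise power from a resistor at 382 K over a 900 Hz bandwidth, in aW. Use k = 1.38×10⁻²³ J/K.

4.74 aW

P_n = kTB = 1.38×10⁻²³ × 382 × 9.00×10² = 4.74×10⁻¹⁸ W = 4.74 aW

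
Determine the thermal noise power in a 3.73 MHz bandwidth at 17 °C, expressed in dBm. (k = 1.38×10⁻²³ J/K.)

T = 17 °C + 273.15 = 290.15 K
P_n = kTB = 1.38×10⁻²³ × 290.15 × 3.73×10⁶ = 1.49×10⁻¹⁴ W
In dBm: 10 log₁₀(1.49×10⁻¹⁴ / 10⁻³) = −108.3 dBm

−108.3 dBm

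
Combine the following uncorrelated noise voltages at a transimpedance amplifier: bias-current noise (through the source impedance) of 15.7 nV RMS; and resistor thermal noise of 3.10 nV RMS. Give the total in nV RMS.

Uncorrelated sources add in power (mean-square): V_tot = √(ΣV_i²)
V_tot = √[(1.57×10⁻⁸)² + (3.10×10⁻⁹)²] = 1.60×10⁻⁸ V = 16.0 nV

16.0 nV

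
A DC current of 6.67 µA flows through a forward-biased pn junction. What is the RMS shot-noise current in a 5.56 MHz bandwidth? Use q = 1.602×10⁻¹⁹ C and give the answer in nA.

3.45 nA

I_n = √(2qI·B)
2qI·B = 2 × 1.602×10⁻¹⁹ × 6.67×10⁻⁶ × 5.56×10⁶ = 1.19×10⁻¹⁷ A²
I_n = √(1.19×10⁻¹⁷) = 3.45×10⁻⁹ A = 3.45 nA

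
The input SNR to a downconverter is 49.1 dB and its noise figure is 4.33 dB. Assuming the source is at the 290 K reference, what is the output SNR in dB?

By definition F = SNR_in/SNR_out, so in dB: SNR_out = SNR_in − NF
SNR_out = 49.1 − 4.33 = 44.77 dB

44.77 dB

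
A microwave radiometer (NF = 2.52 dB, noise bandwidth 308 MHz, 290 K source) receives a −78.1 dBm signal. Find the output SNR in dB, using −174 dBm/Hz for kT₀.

8.5 dB

Noise floor: N = −174 + 10 log₁₀(B) + NF
10 log₁₀(3.08×10⁸) = 84.89 dB
N = −174 + 84.89 + 2.52 = −86.59 dBm
SNR = P_sig − N = −78.1 − (−86.59) = 8.49 dB → 8.5 dB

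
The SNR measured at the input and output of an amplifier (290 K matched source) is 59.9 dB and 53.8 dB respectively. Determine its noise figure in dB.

6.1 dB

NF (dB) = SNR_in(dB) − SNR_out(dB) when the source is at T₀
NF = 59.9 − 53.8 = 6.1 dB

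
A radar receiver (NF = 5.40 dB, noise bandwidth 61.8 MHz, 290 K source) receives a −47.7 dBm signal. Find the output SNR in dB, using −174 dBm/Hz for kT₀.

43.0 dB

Noise floor: N = −174 + 10 log₁₀(B) + NF
10 log₁₀(6.18×10⁷) = 77.91 dB
N = −174 + 77.91 + 5.40 = −90.69 dBm
SNR = P_sig − N = −47.7 − (−90.69) = 42.99 dB → 43.0 dB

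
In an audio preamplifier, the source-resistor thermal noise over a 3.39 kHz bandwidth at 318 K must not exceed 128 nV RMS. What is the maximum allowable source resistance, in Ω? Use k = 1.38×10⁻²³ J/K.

275 Ω

Johnson–Nyquist: V_n = √(4kTRB) ⇒ R = V_n² / (4kTB)
4kTB = 4 × 1.38×10⁻²³ × 318 × 3.39×10³ = 5.95×10⁻¹⁷
R = (1.28×10⁻⁷)² / 5.95×10⁻¹⁷ = 2.75×10² Ω = 275 Ω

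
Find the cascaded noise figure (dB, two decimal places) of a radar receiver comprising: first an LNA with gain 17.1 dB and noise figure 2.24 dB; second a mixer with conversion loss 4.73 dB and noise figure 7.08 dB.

Convert to linear (a loss of L dB is a gain of −L dB): F_i = 10^(NF_i/10), G_i = 10^(G_i,dB/10)
  Stage 1: F_1 = 10^(2.24/10) = 1.675, G_1 = 10^(17.1/10) = 51.29
  Stage 2: F_2 = 10^(7.08/10) = 5.105, G_2 = 10^(−4.73/10) = 0.3365
Friis cascade:
  F = 1.675 + (5.105 − 1)/51.29 = 1.755
NF = 10 log₁₀(1.755) = 2.44 dB

2.44 dB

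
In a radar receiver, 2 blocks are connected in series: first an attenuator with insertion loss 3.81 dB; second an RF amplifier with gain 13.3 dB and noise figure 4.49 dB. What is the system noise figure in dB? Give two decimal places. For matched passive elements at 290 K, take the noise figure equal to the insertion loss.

8.30 dB

Convert to linear (a loss of L dB is a gain of −L dB): F_i = 10^(NF_i/10), G_i = 10^(G_i,dB/10)
  Stage 1: F_1 = 10^(3.81/10) = 2.404, G_1 = 10^(−3.81/10) = 0.4159
  Stage 2: F_2 = 10^(4.49/10) = 2.812, G_2 = 10^(13.3/10) = 21.38
Friis cascade:
  F = 2.404 + (2.812 − 1)/0.4159 = 6.761
NF = 10 log₁₀(6.761) = 8.30 dB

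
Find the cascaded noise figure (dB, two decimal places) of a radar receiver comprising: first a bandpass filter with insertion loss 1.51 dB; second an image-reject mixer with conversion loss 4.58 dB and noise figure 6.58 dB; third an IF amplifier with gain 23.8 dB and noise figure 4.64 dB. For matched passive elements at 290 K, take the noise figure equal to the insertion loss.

11.53 dB

Convert to linear (a loss of L dB is a gain of −L dB): F_i = 10^(NF_i/10), G_i = 10^(G_i,dB/10)
  Stage 1: F_1 = 10^(1.51/10) = 1.416, G_1 = 10^(−1.51/10) = 0.7063
  Stage 2: F_2 = 10^(6.58/10) = 4.550, G_2 = 10^(−4.58/10) = 0.3483
  Stage 3: F_3 = 10^(4.64/10) = 2.911, G_3 = 10^(23.8/10) = 239.9
Friis cascade:
  F = 1.416 + (4.550 − 1)/0.7063 + (2.911 − 1)/0.2460 = 14.21
NF = 10 log₁₀(14.21) = 11.53 dB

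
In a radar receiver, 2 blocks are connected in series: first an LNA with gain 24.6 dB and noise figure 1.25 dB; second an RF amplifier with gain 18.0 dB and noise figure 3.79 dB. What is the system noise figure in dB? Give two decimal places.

Convert to linear (a loss of L dB is a gain of −L dB): F_i = 10^(NF_i/10), G_i = 10^(G_i,dB/10)
  Stage 1: F_1 = 10^(1.25/10) = 1.334, G_1 = 10^(24.6/10) = 288.4
  Stage 2: F_2 = 10^(3.79/10) = 2.393, G_2 = 10^(18.0/10) = 63.10
Friis cascade:
  F = 1.334 + (2.393 − 1)/288.4 = 1.338
NF = 10 log₁₀(1.338) = 1.27 dB

1.27 dB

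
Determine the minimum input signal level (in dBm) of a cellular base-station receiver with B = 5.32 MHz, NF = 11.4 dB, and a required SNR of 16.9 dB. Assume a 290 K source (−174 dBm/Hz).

−78.4 dBm

Sensitivity = −174 + 10 log₁₀(B) + NF + SNR_min
= −174 + 67.26 + 11.4 + 16.9
= −78.44 dBm → −78.4 dBm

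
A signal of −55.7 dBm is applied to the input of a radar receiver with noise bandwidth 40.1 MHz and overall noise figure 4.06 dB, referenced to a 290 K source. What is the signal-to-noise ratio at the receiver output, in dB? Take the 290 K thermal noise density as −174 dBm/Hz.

38.2 dB

Noise floor: N = −174 + 10 log₁₀(B) + NF
10 log₁₀(4.01×10⁷) = 76.03 dB
N = −174 + 76.03 + 4.06 = −93.91 dBm
SNR = P_sig − N = −55.7 − (−93.91) = 38.21 dB → 38.2 dB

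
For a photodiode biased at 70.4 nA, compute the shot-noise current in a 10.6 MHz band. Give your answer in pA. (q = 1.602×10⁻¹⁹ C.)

I_n = √(2qI·B)
2qI·B = 2 × 1.602×10⁻¹⁹ × 7.04×10⁻⁸ × 1.06×10⁷ = 2.39×10⁻¹⁹ A²
I_n = √(2.39×10⁻¹⁹) = 4.89×10⁻¹⁰ A = 489 pA

489 pA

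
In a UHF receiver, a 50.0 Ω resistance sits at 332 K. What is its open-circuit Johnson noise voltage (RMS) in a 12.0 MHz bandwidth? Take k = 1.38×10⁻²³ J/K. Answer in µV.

V_n = √(4kTRB)
4kTRB = 4 × 1.38×10⁻²³ × 332 × 5.00×10¹ × 1.20×10⁷ = 1.10×10⁻¹¹ V²
V_n = √(1.10×10⁻¹¹) = 3.32×10⁻⁶ V = 3.32 µV

3.32 µV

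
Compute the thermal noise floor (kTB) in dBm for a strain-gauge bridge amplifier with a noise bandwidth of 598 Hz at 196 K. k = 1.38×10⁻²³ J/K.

−147.9 dBm

P_n = kTB = 1.38×10⁻²³ × 196 × 5.98×10² = 1.62×10⁻¹⁸ W
In dBm: 10 log₁₀(1.62×10⁻¹⁸ / 10⁻³) = −147.9 dBm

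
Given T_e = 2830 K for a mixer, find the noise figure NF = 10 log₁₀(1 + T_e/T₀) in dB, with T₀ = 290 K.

F = 1 + T_e/T₀ = 1 + 2830/290 = 10.7586
NF = 10 log₁₀(10.7586) = 10.32 dB

10.32 dB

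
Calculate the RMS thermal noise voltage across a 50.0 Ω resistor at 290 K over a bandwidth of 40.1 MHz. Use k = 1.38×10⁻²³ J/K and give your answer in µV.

5.67 µV

V_n = √(4kTRB)
4kTRB = 4 × 1.38×10⁻²³ × 290 × 5.00×10¹ × 4.01×10⁷ = 3.21×10⁻¹¹ V²
V_n = √(3.21×10⁻¹¹) = 5.67×10⁻⁶ V = 5.67 µV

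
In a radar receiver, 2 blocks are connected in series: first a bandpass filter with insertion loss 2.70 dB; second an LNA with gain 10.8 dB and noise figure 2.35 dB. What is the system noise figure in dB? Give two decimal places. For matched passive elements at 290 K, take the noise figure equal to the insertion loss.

Convert to linear (a loss of L dB is a gain of −L dB): F_i = 10^(NF_i/10), G_i = 10^(G_i,dB/10)
  Stage 1: F_1 = 10^(2.70/10) = 1.862, G_1 = 10^(−2.70/10) = 0.5370
  Stage 2: F_2 = 10^(2.35/10) = 1.718, G_2 = 10^(10.8/10) = 12.02
Friis cascade:
  F = 1.862 + (1.718 − 1)/0.5370 = 3.199
NF = 10 log₁₀(3.199) = 5.05 dB

5.05 dB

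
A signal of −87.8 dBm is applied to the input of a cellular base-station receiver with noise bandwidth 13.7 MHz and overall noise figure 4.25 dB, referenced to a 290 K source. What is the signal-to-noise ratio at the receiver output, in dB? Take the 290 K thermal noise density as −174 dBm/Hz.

10.6 dB

Noise floor: N = −174 + 10 log₁₀(B) + NF
10 log₁₀(1.37×10⁷) = 71.37 dB
N = −174 + 71.37 + 4.25 = −98.38 dBm
SNR = P_sig − N = −87.8 − (−98.38) = 10.58 dB → 10.6 dB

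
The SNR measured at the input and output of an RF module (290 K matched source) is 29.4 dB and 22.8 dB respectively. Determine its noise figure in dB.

NF (dB) = SNR_in(dB) − SNR_out(dB) when the source is at T₀
NF = 29.4 − 22.8 = 6.6 dB

6.6 dB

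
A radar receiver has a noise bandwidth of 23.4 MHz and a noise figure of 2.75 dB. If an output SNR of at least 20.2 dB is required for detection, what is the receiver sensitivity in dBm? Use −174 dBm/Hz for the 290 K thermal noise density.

−77.4 dBm

Sensitivity = −174 + 10 log₁₀(B) + NF + SNR_min
= −174 + 73.69 + 2.75 + 20.2
= −77.36 dBm → −77.4 dBm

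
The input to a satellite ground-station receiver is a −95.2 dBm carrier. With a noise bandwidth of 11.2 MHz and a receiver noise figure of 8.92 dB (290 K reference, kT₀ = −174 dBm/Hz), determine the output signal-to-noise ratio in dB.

Noise floor: N = −174 + 10 log₁₀(B) + NF
10 log₁₀(1.12×10⁷) = 70.49 dB
N = −174 + 70.49 + 8.92 = −94.59 dBm
SNR = P_sig − N = −95.2 − (−94.59) = −0.61 dB → −0.6 dB

−0.6 dB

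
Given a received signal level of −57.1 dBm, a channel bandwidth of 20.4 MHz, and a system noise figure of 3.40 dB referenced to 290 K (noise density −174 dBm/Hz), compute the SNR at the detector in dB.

Noise floor: N = −174 + 10 log₁₀(B) + NF
10 log₁₀(2.04×10⁷) = 73.1 dB
N = −174 + 73.1 + 3.40 = −97.50 dBm
SNR = P_sig − N = −57.1 − (−97.50) = 40.40 dB → 40.4 dB

40.4 dB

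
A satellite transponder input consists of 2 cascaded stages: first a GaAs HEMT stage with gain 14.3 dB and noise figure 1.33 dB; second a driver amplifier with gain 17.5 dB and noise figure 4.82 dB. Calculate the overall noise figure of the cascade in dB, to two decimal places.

Convert to linear (a loss of L dB is a gain of −L dB): F_i = 10^(NF_i/10), G_i = 10^(G_i,dB/10)
  Stage 1: F_1 = 10^(1.33/10) = 1.358, G_1 = 10^(14.3/10) = 26.92
  Stage 2: F_2 = 10^(4.82/10) = 3.034, G_2 = 10^(17.5/10) = 56.23
Friis cascade:
  F = 1.358 + (3.034 − 1)/26.92 = 1.434
NF = 10 log₁₀(1.434) = 1.57 dB

1.57 dB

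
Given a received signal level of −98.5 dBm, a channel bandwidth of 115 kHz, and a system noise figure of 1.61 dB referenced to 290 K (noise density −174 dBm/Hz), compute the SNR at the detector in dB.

23.3 dB

Noise floor: N = −174 + 10 log₁₀(B) + NF
10 log₁₀(1.15×10⁵) = 50.61 dB
N = −174 + 50.61 + 1.61 = −121.78 dBm
SNR = P_sig − N = −98.5 − (−121.78) = 23.28 dB → 23.3 dB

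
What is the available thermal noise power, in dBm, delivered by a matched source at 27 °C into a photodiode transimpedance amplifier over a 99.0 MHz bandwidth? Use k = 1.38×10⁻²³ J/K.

T = 27 °C + 273.15 = 300.15 K
P_n = kTB = 1.38×10⁻²³ × 300.15 × 9.90×10⁷ = 4.10×10⁻¹³ W
In dBm: 10 log₁₀(4.10×10⁻¹³ / 10⁻³) = −93.9 dBm

−93.9 dBm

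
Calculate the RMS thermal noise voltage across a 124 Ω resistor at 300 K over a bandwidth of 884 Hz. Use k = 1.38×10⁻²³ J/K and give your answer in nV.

42.6 nV

V_n = √(4kTRB)
4kTRB = 4 × 1.38×10⁻²³ × 300 × 1.24×10² × 8.84×10² = 1.82×10⁻¹⁵ V²
V_n = √(1.82×10⁻¹⁵) = 4.26×10⁻⁸ V = 42.6 nV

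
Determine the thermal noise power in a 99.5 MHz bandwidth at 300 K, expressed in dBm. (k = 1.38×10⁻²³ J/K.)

−93.9 dBm

P_n = kTB = 1.38×10⁻²³ × 300 × 9.95×10⁷ = 4.12×10⁻¹³ W
In dBm: 10 log₁₀(4.12×10⁻¹³ / 10⁻³) = −93.9 dBm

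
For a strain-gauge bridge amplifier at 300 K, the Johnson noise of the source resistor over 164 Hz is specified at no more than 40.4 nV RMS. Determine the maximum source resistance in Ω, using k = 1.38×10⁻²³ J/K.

601 Ω

Johnson–Nyquist: V_n = √(4kTRB) ⇒ R = V_n² / (4kTB)
4kTB = 4 × 1.38×10⁻²³ × 300 × 1.64×10² = 2.72×10⁻¹⁸
R = (4.04×10⁻⁸)² / 2.72×10⁻¹⁸ = 6.01×10² Ω = 601 Ω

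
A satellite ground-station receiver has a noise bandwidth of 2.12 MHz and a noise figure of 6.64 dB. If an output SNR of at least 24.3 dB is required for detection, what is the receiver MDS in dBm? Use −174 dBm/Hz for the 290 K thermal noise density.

Sensitivity = −174 + 10 log₁₀(B) + NF + SNR_min
= −174 + 63.26 + 6.64 + 24.3
= −79.80 dBm → −79.8 dBm

−79.8 dBm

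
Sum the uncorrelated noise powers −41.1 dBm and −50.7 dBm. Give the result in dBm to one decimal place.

−40.6 dBm

Convert to linear, add, convert back:
P₁ = 7.76×10⁻⁸ W, P₂ = 8.51×10⁻⁹ W
P_tot = 8.61×10⁻⁸ W → 10 log₁₀(P_tot / 10⁻³) = −40.6 dBm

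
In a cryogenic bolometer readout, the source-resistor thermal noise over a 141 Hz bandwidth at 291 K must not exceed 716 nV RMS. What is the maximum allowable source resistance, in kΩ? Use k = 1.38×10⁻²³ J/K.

226 kΩ

Johnson–Nyquist: V_n = √(4kTRB) ⇒ R = V_n² / (4kTB)
4kTB = 4 × 1.38×10⁻²³ × 291 × 1.41×10² = 2.26×10⁻¹⁸
R = (7.16×10⁻⁷)² / 2.26×10⁻¹⁸ = 2.26×10⁵ Ω = 226 kΩ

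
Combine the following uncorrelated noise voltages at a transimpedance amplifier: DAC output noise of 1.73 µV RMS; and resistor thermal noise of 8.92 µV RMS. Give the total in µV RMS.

9.09 µV

Uncorrelated sources add in power (mean-square): V_tot = √(ΣV_i²)
V_tot = √[(1.73×10⁻⁶)² + (8.92×10⁻⁶)²] = 9.09×10⁻⁶ V = 9.09 µV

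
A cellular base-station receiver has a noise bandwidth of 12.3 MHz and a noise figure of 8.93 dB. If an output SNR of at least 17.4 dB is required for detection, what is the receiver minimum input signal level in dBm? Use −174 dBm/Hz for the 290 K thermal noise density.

Sensitivity = −174 + 10 log₁₀(B) + NF + SNR_min
= −174 + 70.9 + 8.93 + 17.4
= −76.77 dBm → −76.8 dBm

−76.8 dBm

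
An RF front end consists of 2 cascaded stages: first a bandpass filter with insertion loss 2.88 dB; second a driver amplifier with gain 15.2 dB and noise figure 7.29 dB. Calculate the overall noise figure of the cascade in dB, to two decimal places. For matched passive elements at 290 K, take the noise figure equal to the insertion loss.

Convert to linear (a loss of L dB is a gain of −L dB): F_i = 10^(NF_i/10), G_i = 10^(G_i,dB/10)
  Stage 1: F_1 = 10^(2.88/10) = 1.941, G_1 = 10^(−2.88/10) = 0.5152
  Stage 2: F_2 = 10^(7.29/10) = 5.358, G_2 = 10^(15.2/10) = 33.11
Friis cascade:
  F = 1.941 + (5.358 − 1)/0.5152 = 10.40
NF = 10 log₁₀(10.40) = 10.17 dB

10.17 dB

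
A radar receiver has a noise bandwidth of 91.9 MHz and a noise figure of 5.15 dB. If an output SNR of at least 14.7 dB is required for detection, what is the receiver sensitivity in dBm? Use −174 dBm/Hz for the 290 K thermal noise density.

Sensitivity = −174 + 10 log₁₀(B) + NF + SNR_min
= −174 + 79.63 + 5.15 + 14.7
= −74.52 dBm → −74.5 dBm

−74.5 dBm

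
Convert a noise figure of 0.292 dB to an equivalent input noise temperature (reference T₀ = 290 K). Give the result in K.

20.2 K

F = 10^(0.292/10) = 1.06955
T_e = (F − 1)·T₀ = (1.06955 − 1) × 290 = 20.2 K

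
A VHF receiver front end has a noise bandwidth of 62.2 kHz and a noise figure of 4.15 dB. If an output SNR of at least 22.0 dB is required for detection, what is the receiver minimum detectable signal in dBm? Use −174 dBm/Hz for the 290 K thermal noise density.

−99.9 dBm

Sensitivity = −174 + 10 log₁₀(B) + NF + SNR_min
= −174 + 47.94 + 4.15 + 22.0
= −99.91 dBm → −99.9 dBm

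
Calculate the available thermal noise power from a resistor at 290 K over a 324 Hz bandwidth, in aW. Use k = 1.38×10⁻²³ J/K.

1.30 aW

P_n = kTB = 1.38×10⁻²³ × 290 × 3.24×10² = 1.30×10⁻¹⁸ W = 1.30 aW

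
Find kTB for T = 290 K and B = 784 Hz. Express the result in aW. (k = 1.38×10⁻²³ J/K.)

P_n = kTB = 1.38×10⁻²³ × 290 × 7.84×10² = 3.14×10⁻¹⁸ W = 3.14 aW

3.14 aW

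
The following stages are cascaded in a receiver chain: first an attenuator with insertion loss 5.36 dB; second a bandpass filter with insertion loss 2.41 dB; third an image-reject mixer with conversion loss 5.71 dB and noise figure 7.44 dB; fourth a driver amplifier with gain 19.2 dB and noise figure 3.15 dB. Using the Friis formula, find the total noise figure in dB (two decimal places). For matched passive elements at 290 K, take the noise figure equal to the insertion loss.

17.55 dB

Convert to linear (a loss of L dB is a gain of −L dB): F_i = 10^(NF_i/10), G_i = 10^(G_i,dB/10)
  Stage 1: F_1 = 10^(5.36/10) = 3.436, G_1 = 10^(−5.36/10) = 0.2911
  Stage 2: F_2 = 10^(2.41/10) = 1.742, G_2 = 10^(−2.41/10) = 0.5741
  Stage 3: F_3 = 10^(7.44/10) = 5.546, G_3 = 10^(−5.71/10) = 0.2685
  Stage 4: F_4 = 10^(3.15/10) = 2.065, G_4 = 10^(19.2/10) = 83.18
Friis cascade:
  F = 3.436 + (1.742 − 1)/0.2911 + (5.546 − 1)/0.1671 + (2.065 − 1)/0.04487 = 56.93
NF = 10 log₁₀(56.93) = 17.55 dB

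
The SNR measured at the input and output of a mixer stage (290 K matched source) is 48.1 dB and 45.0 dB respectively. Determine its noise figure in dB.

NF (dB) = SNR_in(dB) − SNR_out(dB) when the source is at T₀
NF = 48.1 − 45.0 = 3.1 dB

3.1 dB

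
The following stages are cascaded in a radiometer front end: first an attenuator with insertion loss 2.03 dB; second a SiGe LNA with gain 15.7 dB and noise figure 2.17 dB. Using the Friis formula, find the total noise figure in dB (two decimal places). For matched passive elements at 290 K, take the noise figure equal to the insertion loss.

Convert to linear (a loss of L dB is a gain of −L dB): F_i = 10^(NF_i/10), G_i = 10^(G_i,dB/10)
  Stage 1: F_1 = 10^(2.03/10) = 1.596, G_1 = 10^(−2.03/10) = 0.6266
  Stage 2: F_2 = 10^(2.17/10) = 1.648, G_2 = 10^(15.7/10) = 37.15
Friis cascade:
  F = 1.596 + (1.648 − 1)/0.6266 = 2.630
NF = 10 log₁₀(2.630) = 4.20 dB

4.20 dB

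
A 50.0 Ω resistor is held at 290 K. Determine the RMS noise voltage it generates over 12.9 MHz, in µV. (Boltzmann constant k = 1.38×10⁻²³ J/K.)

3.21 µV

V_n = √(4kTRB)
4kTRB = 4 × 1.38×10⁻²³ × 290 × 5.00×10¹ × 1.29×10⁷ = 1.03×10⁻¹¹ V²
V_n = √(1.03×10⁻¹¹) = 3.21×10⁻⁶ V = 3.21 µV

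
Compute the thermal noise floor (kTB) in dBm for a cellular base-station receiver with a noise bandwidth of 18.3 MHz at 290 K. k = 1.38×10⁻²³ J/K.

P_n = kTB = 1.38×10⁻²³ × 290 × 1.83×10⁷ = 7.32×10⁻¹⁴ W
In dBm: 10 log₁₀(7.32×10⁻¹⁴ / 10⁻³) = −101.4 dBm

−101.4 dBm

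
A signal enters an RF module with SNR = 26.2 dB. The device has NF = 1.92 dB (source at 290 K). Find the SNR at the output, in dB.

24.28 dB

By definition F = SNR_in/SNR_out, so in dB: SNR_out = SNR_in − NF
SNR_out = 26.2 − 1.92 = 24.28 dB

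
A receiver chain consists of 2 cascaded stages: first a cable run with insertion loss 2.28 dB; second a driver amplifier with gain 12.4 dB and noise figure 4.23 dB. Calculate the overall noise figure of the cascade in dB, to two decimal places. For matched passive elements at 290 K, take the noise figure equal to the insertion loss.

Convert to linear (a loss of L dB is a gain of −L dB): F_i = 10^(NF_i/10), G_i = 10^(G_i,dB/10)
  Stage 1: F_1 = 10^(2.28/10) = 1.690, G_1 = 10^(−2.28/10) = 0.5916
  Stage 2: F_2 = 10^(4.23/10) = 2.649, G_2 = 10^(12.4/10) = 17.38
Friis cascade:
  F = 1.690 + (2.649 − 1)/0.5916 = 4.477
NF = 10 log₁₀(4.477) = 6.51 dB

6.51 dB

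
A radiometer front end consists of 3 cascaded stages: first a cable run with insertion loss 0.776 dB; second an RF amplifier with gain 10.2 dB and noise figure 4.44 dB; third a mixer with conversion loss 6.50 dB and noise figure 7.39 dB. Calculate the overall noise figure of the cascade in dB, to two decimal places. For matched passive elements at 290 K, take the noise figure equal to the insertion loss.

5.84 dB

Convert to linear (a loss of L dB is a gain of −L dB): F_i = 10^(NF_i/10), G_i = 10^(G_i,dB/10)
  Stage 1: F_1 = 10^(0.776/10) = 1.196, G_1 = 10^(−0.776/10) = 0.8364
  Stage 2: F_2 = 10^(4.44/10) = 2.780, G_2 = 10^(10.2/10) = 10.47
  Stage 3: F_3 = 10^(7.39/10) = 5.483, G_3 = 10^(−6.50/10) = 0.2239
Friis cascade:
  F = 1.196 + (2.780 − 1)/0.8364 + (5.483 − 1)/8.758 = 3.835
NF = 10 log₁₀(3.835) = 5.84 dB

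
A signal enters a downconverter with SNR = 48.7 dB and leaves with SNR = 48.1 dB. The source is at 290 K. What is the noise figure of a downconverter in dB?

0.6 dB

NF (dB) = SNR_in(dB) − SNR_out(dB) when the source is at T₀
NF = 48.7 − 48.1 = 0.6 dB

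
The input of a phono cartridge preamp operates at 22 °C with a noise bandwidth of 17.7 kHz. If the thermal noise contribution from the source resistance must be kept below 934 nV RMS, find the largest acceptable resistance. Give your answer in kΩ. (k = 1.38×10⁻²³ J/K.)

3.03 kΩ

T = 22 °C + 273.15 = 295.15 K
Johnson–Nyquist: V_n = √(4kTRB) ⇒ R = V_n² / (4kTB)
4kTB = 4 × 1.38×10⁻²³ × 295.15 × 1.77×10⁴ = 2.88×10⁻¹⁶
R = (9.34×10⁻⁷)² / 2.88×10⁻¹⁶ = 3.03×10³ Ω = 3.03 kΩ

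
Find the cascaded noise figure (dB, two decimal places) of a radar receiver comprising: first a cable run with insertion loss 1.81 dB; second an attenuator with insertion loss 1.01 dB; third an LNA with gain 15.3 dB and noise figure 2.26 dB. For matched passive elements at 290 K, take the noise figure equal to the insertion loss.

Convert to linear (a loss of L dB is a gain of −L dB): F_i = 10^(NF_i/10), G_i = 10^(G_i,dB/10)
  Stage 1: F_1 = 10^(1.81/10) = 1.517, G_1 = 10^(−1.81/10) = 0.6592
  Stage 2: F_2 = 10^(1.01/10) = 1.262, G_2 = 10^(−1.01/10) = 0.7925
  Stage 3: F_3 = 10^(2.26/10) = 1.683, G_3 = 10^(15.3/10) = 33.88
Friis cascade:
  F = 1.517 + (1.262 − 1)/0.6592 + (1.683 − 1)/0.5224 = 3.221
NF = 10 log₁₀(3.221) = 5.08 dB

5.08 dB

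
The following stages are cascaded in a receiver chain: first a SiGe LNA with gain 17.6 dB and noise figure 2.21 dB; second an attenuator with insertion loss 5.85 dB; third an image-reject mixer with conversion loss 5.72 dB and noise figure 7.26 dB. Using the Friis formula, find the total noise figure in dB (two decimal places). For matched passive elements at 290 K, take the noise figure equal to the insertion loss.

Convert to linear (a loss of L dB is a gain of −L dB): F_i = 10^(NF_i/10), G_i = 10^(G_i,dB/10)
  Stage 1: F_1 = 10^(2.21/10) = 1.663, G_1 = 10^(17.6/10) = 57.54
  Stage 2: F_2 = 10^(5.85/10) = 3.846, G_2 = 10^(−5.85/10) = 0.2600
  Stage 3: F_3 = 10^(7.26/10) = 5.321, G_3 = 10^(−5.72/10) = 0.2679
Friis cascade:
  F = 1.663 + (3.846 − 1)/57.54 + (5.321 − 1)/14.96 = 2.002
NF = 10 log₁₀(2.002) = 3.01 dB

3.01 dB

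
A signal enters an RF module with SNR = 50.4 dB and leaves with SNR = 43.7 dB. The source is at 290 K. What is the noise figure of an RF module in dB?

NF (dB) = SNR_in(dB) − SNR_out(dB) when the source is at T₀
NF = 50.4 − 43.7 = 6.7 dB

6.7 dB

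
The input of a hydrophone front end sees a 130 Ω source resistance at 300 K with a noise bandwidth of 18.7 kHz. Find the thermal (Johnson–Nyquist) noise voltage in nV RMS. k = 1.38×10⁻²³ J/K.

V_n = √(4kTRB)
4kTRB = 4 × 1.38×10⁻²³ × 300 × 1.30×10² × 1.87×10⁴ = 4.03×10⁻¹⁴ V²
V_n = √(4.03×10⁻¹⁴) = 2.01×10⁻⁷ V = 201 nV

201 nV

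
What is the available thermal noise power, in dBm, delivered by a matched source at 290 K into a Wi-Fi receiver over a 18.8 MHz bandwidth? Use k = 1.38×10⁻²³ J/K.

P_n = kTB = 1.38×10⁻²³ × 290 × 1.88×10⁷ = 7.52×10⁻¹⁴ W
In dBm: 10 log₁₀(7.52×10⁻¹⁴ / 10⁻³) = −101.2 dBm

−101.2 dBm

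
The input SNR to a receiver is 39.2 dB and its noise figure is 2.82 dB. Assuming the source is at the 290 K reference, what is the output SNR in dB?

By definition F = SNR_in/SNR_out, so in dB: SNR_out = SNR_in − NF
SNR_out = 39.2 − 2.82 = 36.38 dB

36.38 dB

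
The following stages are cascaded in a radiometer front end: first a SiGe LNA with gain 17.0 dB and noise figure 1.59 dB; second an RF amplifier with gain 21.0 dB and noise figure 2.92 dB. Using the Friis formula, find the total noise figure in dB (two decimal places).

1.65 dB

Convert to linear (a loss of L dB is a gain of −L dB): F_i = 10^(NF_i/10), G_i = 10^(G_i,dB/10)
  Stage 1: F_1 = 10^(1.59/10) = 1.442, G_1 = 10^(17.0/10) = 50.12
  Stage 2: F_2 = 10^(2.92/10) = 1.959, G_2 = 10^(21.0/10) = 125.9
Friis cascade:
  F = 1.442 + (1.959 − 1)/50.12 = 1.461
NF = 10 log₁₀(1.461) = 1.65 dB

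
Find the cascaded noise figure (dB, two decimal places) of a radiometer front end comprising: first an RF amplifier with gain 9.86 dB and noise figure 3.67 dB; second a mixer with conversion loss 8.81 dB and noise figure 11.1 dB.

5.51 dB

Convert to linear (a loss of L dB is a gain of −L dB): F_i = 10^(NF_i/10), G_i = 10^(G_i,dB/10)
  Stage 1: F_1 = 10^(3.67/10) = 2.328, G_1 = 10^(9.86/10) = 9.683
  Stage 2: F_2 = 10^(11.1/10) = 12.88, G_2 = 10^(−8.81/10) = 0.1315
Friis cascade:
  F = 2.328 + (12.88 − 1)/9.683 = 3.555
NF = 10 log₁₀(3.555) = 5.51 dB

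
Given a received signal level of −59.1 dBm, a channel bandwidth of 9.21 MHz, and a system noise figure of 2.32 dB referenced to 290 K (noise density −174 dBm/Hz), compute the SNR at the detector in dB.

42.9 dB

Noise floor: N = −174 + 10 log₁₀(B) + NF
10 log₁₀(9.21×10⁶) = 69.64 dB
N = −174 + 69.64 + 2.32 = −102.04 dBm
SNR = P_sig − N = −59.1 − (−102.04) = 42.94 dB → 42.9 dB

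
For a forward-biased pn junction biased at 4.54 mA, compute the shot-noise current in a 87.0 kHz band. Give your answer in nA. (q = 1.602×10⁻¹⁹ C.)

I_n = √(2qI·B)
2qI·B = 2 × 1.602×10⁻¹⁹ × 4.54×10⁻³ × 8.70×10⁴ = 1.27×10⁻¹⁶ A²
I_n = √(1.27×10⁻¹⁶) = 1.12×10⁻⁸ A = 11.2 nA

11.2 nA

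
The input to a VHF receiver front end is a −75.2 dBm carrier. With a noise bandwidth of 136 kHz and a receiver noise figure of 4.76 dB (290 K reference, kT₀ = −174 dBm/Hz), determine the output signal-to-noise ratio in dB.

Noise floor: N = −174 + 10 log₁₀(B) + NF
10 log₁₀(1.36×10⁵) = 51.34 dB
N = −174 + 51.34 + 4.76 = −117.90 dBm
SNR = P_sig − N = −75.2 − (−117.90) = 42.70 dB → 42.7 dB

42.7 dB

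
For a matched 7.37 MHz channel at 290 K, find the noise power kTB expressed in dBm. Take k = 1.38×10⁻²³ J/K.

P_n = kTB = 1.38×10⁻²³ × 290 × 7.37×10⁶ = 2.95×10⁻¹⁴ W
In dBm: 10 log₁₀(2.95×10⁻¹⁴ / 10⁻³) = −105.3 dBm

−105.3 dBm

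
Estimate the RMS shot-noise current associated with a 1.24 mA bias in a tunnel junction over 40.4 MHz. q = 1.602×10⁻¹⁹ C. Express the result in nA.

127 nA

I_n = √(2qI·B)
2qI·B = 2 × 1.602×10⁻¹⁹ × 1.24×10⁻³ × 4.04×10⁷ = 1.61×10⁻¹⁴ A²
I_n = √(1.61×10⁻¹⁴) = 1.27×10⁻⁷ A = 127 nA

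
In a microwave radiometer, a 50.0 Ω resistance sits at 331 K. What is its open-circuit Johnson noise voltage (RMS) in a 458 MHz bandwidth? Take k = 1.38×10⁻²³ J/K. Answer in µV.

V_n = √(4kTRB)
4kTRB = 4 × 1.38×10⁻²³ × 331 × 5.00×10¹ × 4.58×10⁸ = 4.18×10⁻¹⁰ V²
V_n = √(4.18×10⁻¹⁰) = 2.05×10⁻⁵ V = 20.5 µV

20.5 µV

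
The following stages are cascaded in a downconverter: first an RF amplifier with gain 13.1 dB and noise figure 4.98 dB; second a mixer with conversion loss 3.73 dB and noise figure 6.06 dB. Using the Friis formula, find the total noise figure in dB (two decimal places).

5.18 dB

Convert to linear (a loss of L dB is a gain of −L dB): F_i = 10^(NF_i/10), G_i = 10^(G_i,dB/10)
  Stage 1: F_1 = 10^(4.98/10) = 3.148, G_1 = 10^(13.1/10) = 20.42
  Stage 2: F_2 = 10^(6.06/10) = 4.036, G_2 = 10^(−3.73/10) = 0.4236
Friis cascade:
  F = 3.148 + (4.036 − 1)/20.42 = 3.296
NF = 10 log₁₀(3.296) = 5.18 dB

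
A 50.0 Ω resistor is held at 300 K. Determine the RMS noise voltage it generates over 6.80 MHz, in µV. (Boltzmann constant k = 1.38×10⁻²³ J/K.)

V_n = √(4kTRB)
4kTRB = 4 × 1.38×10⁻²³ × 300 × 5.00×10¹ × 6.80×10⁶ = 5.63×10⁻¹² V²
V_n = √(5.63×10⁻¹²) = 2.37×10⁻⁶ V = 2.37 µV

2.37 µV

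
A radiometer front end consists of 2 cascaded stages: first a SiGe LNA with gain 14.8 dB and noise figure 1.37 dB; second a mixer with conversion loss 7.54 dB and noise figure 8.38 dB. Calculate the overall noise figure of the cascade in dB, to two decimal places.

Convert to linear (a loss of L dB is a gain of −L dB): F_i = 10^(NF_i/10), G_i = 10^(G_i,dB/10)
  Stage 1: F_1 = 10^(1.37/10) = 1.371, G_1 = 10^(14.8/10) = 30.20
  Stage 2: F_2 = 10^(8.38/10) = 6.887, G_2 = 10^(−7.54/10) = 0.1762
Friis cascade:
  F = 1.371 + (6.887 − 1)/30.20 = 1.566
NF = 10 log₁₀(1.566) = 1.95 dB

1.95 dB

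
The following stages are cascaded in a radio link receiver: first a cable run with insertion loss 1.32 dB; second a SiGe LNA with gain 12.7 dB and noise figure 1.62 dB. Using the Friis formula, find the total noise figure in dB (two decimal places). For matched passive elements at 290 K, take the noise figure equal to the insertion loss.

Convert to linear (a loss of L dB is a gain of −L dB): F_i = 10^(NF_i/10), G_i = 10^(G_i,dB/10)
  Stage 1: F_1 = 10^(1.32/10) = 1.355, G_1 = 10^(−1.32/10) = 0.7379
  Stage 2: F_2 = 10^(1.62/10) = 1.452, G_2 = 10^(12.7/10) = 18.62
Friis cascade:
  F = 1.355 + (1.452 − 1)/0.7379 = 1.968
NF = 10 log₁₀(1.968) = 2.94 dB

2.94 dB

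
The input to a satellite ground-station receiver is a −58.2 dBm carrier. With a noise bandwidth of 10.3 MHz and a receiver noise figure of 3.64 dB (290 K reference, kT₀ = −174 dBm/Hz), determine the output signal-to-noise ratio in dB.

Noise floor: N = −174 + 10 log₁₀(B) + NF
10 log₁₀(1.03×10⁷) = 70.13 dB
N = −174 + 70.13 + 3.64 = −100.23 dBm
SNR = P_sig − N = −58.2 − (−100.23) = 42.03 dB → 42.0 dB

42.0 dB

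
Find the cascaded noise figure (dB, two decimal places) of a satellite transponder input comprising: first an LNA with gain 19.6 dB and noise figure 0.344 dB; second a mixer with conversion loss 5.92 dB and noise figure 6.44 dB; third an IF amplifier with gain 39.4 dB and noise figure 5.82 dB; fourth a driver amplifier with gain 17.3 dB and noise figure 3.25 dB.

Convert to linear (a loss of L dB is a gain of −L dB): F_i = 10^(NF_i/10), G_i = 10^(G_i,dB/10)
  Stage 1: F_1 = 10^(0.344/10) = 1.082, G_1 = 10^(19.6/10) = 91.20
  Stage 2: F_2 = 10^(6.44/10) = 4.406, G_2 = 10^(−5.92/10) = 0.2559
  Stage 3: F_3 = 10^(5.82/10) = 3.819, G_3 = 10^(39.4/10) = 8710
  Stage 4: F_4 = 10^(3.25/10) = 2.113, G_4 = 10^(17.3/10) = 53.70
Friis cascade:
  F = 1.082 + (4.406 − 1)/91.20 + (3.819 − 1)/23.33 + (2.113 − 1)/2.032×10⁵ = 1.241
NF = 10 log₁₀(1.241) = 0.94 dB

0.94 dB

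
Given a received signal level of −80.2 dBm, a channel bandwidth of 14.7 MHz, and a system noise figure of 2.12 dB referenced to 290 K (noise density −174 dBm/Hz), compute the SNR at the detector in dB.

Noise floor: N = −174 + 10 log₁₀(B) + NF
10 log₁₀(1.47×10⁷) = 71.67 dB
N = −174 + 71.67 + 2.12 = −100.21 dBm
SNR = P_sig − N = −80.2 − (−100.21) = 20.01 dB → 20.0 dB

20.0 dB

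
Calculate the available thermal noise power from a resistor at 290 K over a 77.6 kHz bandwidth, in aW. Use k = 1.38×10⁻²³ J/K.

311 aW

P_n = kTB = 1.38×10⁻²³ × 290 × 7.76×10⁴ = 3.11×10⁻¹⁶ W = 311 aW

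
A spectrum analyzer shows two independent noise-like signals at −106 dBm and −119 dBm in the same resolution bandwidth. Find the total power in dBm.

−105.8 dBm

Convert to linear, add, convert back:
P₁ = 2.51×10⁻¹⁴ W, P₂ = 1.26×10⁻¹⁵ W
P_tot = 2.64×10⁻¹⁴ W → 10 log₁₀(P_tot / 10⁻³) = −105.8 dBm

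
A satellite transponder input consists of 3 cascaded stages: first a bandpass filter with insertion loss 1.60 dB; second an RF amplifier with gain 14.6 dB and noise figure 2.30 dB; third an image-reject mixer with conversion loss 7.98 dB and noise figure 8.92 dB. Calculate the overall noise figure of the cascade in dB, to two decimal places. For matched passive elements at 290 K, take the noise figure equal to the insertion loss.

Convert to linear (a loss of L dB is a gain of −L dB): F_i = 10^(NF_i/10), G_i = 10^(G_i,dB/10)
  Stage 1: F_1 = 10^(1.60/10) = 1.445, G_1 = 10^(−1.60/10) = 0.6918
  Stage 2: F_2 = 10^(2.30/10) = 1.698, G_2 = 10^(14.6/10) = 28.84
  Stage 3: F_3 = 10^(8.92/10) = 7.798, G_3 = 10^(−7.98/10) = 0.1592
Friis cascade:
  F = 1.445 + (1.698 − 1)/0.6918 + (7.798 − 1)/19.95 = 2.795
NF = 10 log₁₀(2.795) = 4.46 dB

4.46 dB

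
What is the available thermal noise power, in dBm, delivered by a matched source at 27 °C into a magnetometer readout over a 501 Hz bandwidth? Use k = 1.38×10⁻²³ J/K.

T = 27 °C + 273.15 = 300.15 K
P_n = kTB = 1.38×10⁻²³ × 300.15 × 5.01×10² = 2.08×10⁻¹⁸ W
In dBm: 10 log₁₀(2.08×10⁻¹⁸ / 10⁻³) = −146.8 dBm

−146.8 dBm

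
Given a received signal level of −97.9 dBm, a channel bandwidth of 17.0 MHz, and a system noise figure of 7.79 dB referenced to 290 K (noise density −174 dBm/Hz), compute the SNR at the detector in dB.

Noise floor: N = −174 + 10 log₁₀(B) + NF
10 log₁₀(1.70×10⁷) = 72.3 dB
N = −174 + 72.3 + 7.79 = −93.91 dBm
SNR = P_sig − N = −97.9 − (−93.91) = −3.99 dB → −4.0 dB

−4.0 dB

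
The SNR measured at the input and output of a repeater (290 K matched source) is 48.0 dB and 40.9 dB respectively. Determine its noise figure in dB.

7.1 dB

NF (dB) = SNR_in(dB) − SNR_out(dB) when the source is at T₀
NF = 48.0 − 40.9 = 7.1 dB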